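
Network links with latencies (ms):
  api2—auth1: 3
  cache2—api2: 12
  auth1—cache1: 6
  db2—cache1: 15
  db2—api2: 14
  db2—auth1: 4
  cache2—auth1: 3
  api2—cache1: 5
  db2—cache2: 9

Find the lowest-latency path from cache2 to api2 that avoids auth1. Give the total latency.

12

Routes from cache2 to api2 avoiding auth1:
cache2 -> api2: 12
cache2 -> db2 -> cache1 -> api2: 9 + 15 + 5 = 29
cache2 -> db2 -> api2: 9 + 14 = 23
Best route has total 12 ms.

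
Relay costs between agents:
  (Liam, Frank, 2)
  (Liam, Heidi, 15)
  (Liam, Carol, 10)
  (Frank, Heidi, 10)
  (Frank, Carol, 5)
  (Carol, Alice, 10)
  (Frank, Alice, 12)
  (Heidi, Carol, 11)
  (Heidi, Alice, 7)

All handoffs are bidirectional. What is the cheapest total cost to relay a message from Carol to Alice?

A few of the Carol→Alice routes:
Carol - Alice: 10
Carol - Frank - Alice: 5 + 12 = 17
Carol - Heidi - Alice: 11 + 7 = 18
Shortest: 10.

10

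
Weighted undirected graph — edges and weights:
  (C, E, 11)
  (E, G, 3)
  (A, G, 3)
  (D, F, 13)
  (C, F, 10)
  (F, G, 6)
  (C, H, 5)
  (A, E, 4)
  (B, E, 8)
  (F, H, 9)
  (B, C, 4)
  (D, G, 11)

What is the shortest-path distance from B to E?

Some routes from B to E:
B - E: 8
B - C - H - F - G - A - E: 4 + 5 + 9 + 6 + 3 + 4 = 31
B - C - H - F - G - E: 4 + 5 + 9 + 6 + 3 = 27
B - C - E: 4 + 11 = 15
B - C - F - G - A - E: 4 + 10 + 6 + 3 + 4 = 27
B - C - F - G - E: 4 + 10 + 6 + 3 = 23
Best route has total 8.

8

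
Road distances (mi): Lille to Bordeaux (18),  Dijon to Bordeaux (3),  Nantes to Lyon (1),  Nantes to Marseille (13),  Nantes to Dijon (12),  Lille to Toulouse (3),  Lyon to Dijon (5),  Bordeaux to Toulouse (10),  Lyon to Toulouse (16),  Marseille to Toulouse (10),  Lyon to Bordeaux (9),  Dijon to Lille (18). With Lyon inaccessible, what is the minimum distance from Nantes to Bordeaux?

Some routes from Nantes to Bordeaux avoiding Lyon:
Nantes - Marseille - Toulouse - Bordeaux: 13 + 10 + 10 = 33
Nantes - Marseille - Toulouse - Lille - Bordeaux: 13 + 10 + 3 + 18 = 44
Nantes - Dijon - Lille - Toulouse - Bordeaux: 12 + 18 + 3 + 10 = 43
Nantes - Dijon - Bordeaux: 12 + 3 = 15
Nantes - Marseille - Toulouse - Lille - Dijon - Bordeaux: 13 + 10 + 3 + 18 + 3 = 47
The minimum is 15 mi.

15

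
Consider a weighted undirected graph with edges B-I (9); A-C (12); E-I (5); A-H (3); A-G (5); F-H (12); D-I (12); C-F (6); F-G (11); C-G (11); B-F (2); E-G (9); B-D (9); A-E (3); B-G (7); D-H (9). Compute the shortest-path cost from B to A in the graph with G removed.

Comparing a few candidate routes:
B-D-H-A: 9 + 9 + 3 = 21
B-I-E-A: 9 + 5 + 3 = 17
B-F-H-A: 2 + 12 + 3 = 17
B-F-C-A: 2 + 6 + 12 = 20
The minimum is 17.

17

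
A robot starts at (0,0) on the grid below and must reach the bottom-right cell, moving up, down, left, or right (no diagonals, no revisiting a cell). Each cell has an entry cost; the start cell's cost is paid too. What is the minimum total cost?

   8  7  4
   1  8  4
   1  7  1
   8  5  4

One optimal route is (0,0) -> (1,0) -> (2,0) -> (2,1) -> (2,2) -> (3,2).
Its cost is 8 + 1 + 1 + 7 + 1 + 4 = 22.

22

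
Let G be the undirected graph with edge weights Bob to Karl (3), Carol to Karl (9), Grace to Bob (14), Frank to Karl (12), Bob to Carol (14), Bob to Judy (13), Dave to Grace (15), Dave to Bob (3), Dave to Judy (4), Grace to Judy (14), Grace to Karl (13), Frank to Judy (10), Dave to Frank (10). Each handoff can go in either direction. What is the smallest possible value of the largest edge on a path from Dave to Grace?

13

A few of the Dave→Grace routes:
Dave → Judy → Bob → Karl → Grace: max(4, 13, 3, 13) = 13
Dave → Judy → Frank → Karl → Grace: max(4, 10, 12, 13) = 13
Dave → Frank → Karl → Grace: max(10, 12, 13) = 13
Dave → Bob → Judy → Frank → Karl → Grace: max(3, 13, 10, 12, 13) = 13
Dave → Bob → Karl → Grace: max(3, 3, 13) = 13
Dave → Frank → Judy → Bob → Karl → Grace: max(10, 10, 13, 3, 13) = 13
Smallest bottleneck: 13.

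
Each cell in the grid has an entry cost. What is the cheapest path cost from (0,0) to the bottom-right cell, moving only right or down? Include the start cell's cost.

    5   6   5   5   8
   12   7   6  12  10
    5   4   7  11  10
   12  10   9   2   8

One optimal route is [0,0]→[0,1]→[0,2]→[1,2]→[2,2]→[3,2]→[3,3]→[3,4].
Its cost is 5 + 6 + 5 + 6 + 7 + 9 + 2 + 8 = 48.

48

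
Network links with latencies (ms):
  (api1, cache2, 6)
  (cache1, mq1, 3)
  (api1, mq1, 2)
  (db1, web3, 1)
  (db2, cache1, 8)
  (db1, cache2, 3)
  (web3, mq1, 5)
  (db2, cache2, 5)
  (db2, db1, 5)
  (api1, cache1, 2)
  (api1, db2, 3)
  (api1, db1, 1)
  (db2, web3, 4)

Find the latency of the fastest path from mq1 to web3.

4

Some routes from mq1 to web3:
mq1-web3: 5
mq1-api1-db2-db1-web3: 2 + 3 + 5 + 1 = 11
mq1-api1-db1-web3: 2 + 1 + 1 = 4
mq1-api1-db2-web3: 2 + 3 + 4 = 9
mq1-cache1-api1-db1-web3: 3 + 2 + 1 + 1 = 7
mq1-cache1-api1-db2-web3: 3 + 2 + 3 + 4 = 12
Best route has total 4 ms.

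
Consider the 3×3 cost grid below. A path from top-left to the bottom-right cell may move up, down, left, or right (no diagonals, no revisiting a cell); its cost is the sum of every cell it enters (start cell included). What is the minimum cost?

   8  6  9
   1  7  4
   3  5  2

Best path: (0,0) (1,0) (2,0) (2,1) (2,2)
Cost: 8 + 1 + 3 + 5 + 2 = 19

19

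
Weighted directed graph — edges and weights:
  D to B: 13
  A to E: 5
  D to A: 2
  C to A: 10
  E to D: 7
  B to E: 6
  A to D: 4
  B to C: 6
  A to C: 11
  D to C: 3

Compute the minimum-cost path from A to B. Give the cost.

Paths from A to B:
A -> E -> D -> B: 5 + 7 + 13 = 25
A -> D -> B: 4 + 13 = 17
Best route has total 17.

17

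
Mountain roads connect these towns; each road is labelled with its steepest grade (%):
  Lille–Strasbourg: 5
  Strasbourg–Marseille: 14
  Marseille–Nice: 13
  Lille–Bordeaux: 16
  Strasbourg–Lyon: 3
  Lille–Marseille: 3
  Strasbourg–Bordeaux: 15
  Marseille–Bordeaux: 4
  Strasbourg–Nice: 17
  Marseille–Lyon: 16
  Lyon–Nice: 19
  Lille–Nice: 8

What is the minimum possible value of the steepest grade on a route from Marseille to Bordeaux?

4

A few of the Marseille→Bordeaux routes:
Marseille - Strasbourg - Bordeaux: max(14, 15) = 15
Marseille - Lyon - Strasbourg - Lille - Bordeaux: max(16, 3, 5, 16) = 16
Marseille - Bordeaux: max(4) = 4
Marseille - Nice - Lille - Strasbourg - Bordeaux: max(13, 8, 5, 15) = 15
Marseille - Lille - Strasbourg - Bordeaux: max(3, 5, 15) = 15
Marseille - Lyon - Strasbourg - Bordeaux: max(16, 3, 15) = 16
The minimum achievable maximum is 4%.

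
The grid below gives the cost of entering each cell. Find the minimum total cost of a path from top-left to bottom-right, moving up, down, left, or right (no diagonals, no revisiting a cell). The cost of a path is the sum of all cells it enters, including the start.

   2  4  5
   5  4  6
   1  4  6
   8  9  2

20

Best path: r0c0→r1c0→r2c0→r2c1→r2c2→r3c2
Cost: 2 + 5 + 1 + 4 + 6 + 2 = 20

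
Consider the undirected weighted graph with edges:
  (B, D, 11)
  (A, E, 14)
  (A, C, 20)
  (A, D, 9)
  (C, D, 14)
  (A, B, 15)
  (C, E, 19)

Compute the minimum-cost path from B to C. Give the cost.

25

Some routes from B to C:
B → D → C: 11 + 14 = 25
B → A → D → C: 15 + 9 + 14 = 38
B → D → A → C: 11 + 9 + 20 = 40
B → A → C: 15 + 20 = 35
Shortest: 25.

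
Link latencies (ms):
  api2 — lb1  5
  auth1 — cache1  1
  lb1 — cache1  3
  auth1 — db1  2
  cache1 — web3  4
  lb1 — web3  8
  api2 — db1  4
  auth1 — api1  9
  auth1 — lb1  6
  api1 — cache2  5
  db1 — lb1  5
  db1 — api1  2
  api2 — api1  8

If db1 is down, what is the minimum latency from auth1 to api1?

Candidate routes:
auth1 → cache1 → web3 → lb1 → api2 → api1: 1 + 4 + 8 + 5 + 8 = 26
auth1 → cache1 → lb1 → api2 → api1: 1 + 3 + 5 + 8 = 17
auth1 → lb1 → api2 → api1: 6 + 5 + 8 = 19
auth1 → api1: 9
The minimum is 9 ms.

9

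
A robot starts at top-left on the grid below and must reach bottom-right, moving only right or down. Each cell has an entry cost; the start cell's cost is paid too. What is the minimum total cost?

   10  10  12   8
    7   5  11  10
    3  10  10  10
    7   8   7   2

Path (0,0) (1,0) (2,0) (3,0) (3,1) (3,2) (3,3): 10 + 7 + 3 + 7 + 8 + 7 + 2 = 44.
For comparison, the top-then-right route costs 62.

44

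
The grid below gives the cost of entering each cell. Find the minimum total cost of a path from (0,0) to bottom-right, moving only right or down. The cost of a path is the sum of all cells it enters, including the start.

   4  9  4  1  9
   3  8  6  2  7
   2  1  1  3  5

19

Cheapest: (0,0)→(1,0)→(2,0)→(2,1)→(2,2)→(2,3)→(2,4)
  4 + 3 + 2 + 1 + 1 + 3 + 5 = 19
(Top row then right column would cost 39.)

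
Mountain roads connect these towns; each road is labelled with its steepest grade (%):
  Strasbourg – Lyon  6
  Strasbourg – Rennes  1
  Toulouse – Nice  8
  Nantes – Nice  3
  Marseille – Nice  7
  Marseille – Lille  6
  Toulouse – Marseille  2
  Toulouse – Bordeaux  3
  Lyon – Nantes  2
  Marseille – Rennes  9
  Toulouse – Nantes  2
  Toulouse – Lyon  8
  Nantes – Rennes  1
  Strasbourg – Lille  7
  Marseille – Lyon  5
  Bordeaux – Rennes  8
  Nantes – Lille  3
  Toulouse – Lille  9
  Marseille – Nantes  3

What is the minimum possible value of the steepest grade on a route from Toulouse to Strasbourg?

Comparing a few candidate routes:
Toulouse → Nantes → Rennes → Strasbourg: max(2, 1, 1) = 2
Toulouse → Nantes → Marseille → Lyon → Strasbourg: max(2, 3, 5, 6) = 6
Toulouse → Nantes → Lille → Marseille → Lyon → Strasbourg: max(2, 3, 6, 5, 6) = 6
Toulouse → Nantes → Lyon → Strasbourg: max(2, 2, 6) = 6
Toulouse → Marseille → Nantes → Rennes → Strasbourg: max(2, 3, 1, 1) = 3
Toulouse → Marseille → Lyon → Nantes → Rennes → Strasbourg: max(2, 5, 2, 1, 1) = 5
The minimum achievable maximum is 2%.

2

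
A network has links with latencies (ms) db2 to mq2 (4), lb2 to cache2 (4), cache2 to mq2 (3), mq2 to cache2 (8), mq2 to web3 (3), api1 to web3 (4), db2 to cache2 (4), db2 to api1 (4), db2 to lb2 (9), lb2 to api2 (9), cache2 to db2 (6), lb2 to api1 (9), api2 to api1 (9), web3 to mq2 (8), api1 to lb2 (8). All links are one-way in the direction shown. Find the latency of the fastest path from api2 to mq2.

21

Candidate routes:
api2 - api1 - lb2 - cache2 - mq2: 9 + 8 + 4 + 3 = 24
api2 - api1 - lb2 - cache2 - db2 - mq2: 9 + 8 + 4 + 6 + 4 = 31
api2 - api1 - web3 - mq2: 9 + 4 + 8 = 21
The minimum is 21 ms.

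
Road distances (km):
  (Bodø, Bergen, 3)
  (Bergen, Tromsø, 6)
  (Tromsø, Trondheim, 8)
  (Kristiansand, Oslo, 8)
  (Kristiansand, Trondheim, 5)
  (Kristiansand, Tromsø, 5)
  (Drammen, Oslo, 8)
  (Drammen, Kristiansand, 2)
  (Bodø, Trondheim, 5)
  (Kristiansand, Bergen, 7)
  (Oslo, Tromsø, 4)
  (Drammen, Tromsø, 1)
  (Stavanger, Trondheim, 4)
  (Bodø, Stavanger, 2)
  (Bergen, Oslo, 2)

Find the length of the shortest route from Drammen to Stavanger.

Comparing a few candidate routes:
Drammen → Tromsø → Oslo → Bergen → Bodø → Stavanger: 1 + 4 + 2 + 3 + 2 = 12
Drammen → Kristiansand → Trondheim → Stavanger: 2 + 5 + 4 = 11
Drammen → Tromsø → Bergen → Bodø → Stavanger: 1 + 6 + 3 + 2 = 12
Drammen → Tromsø → Trondheim → Stavanger: 1 + 8 + 4 = 13
Shortest: 11 km.

11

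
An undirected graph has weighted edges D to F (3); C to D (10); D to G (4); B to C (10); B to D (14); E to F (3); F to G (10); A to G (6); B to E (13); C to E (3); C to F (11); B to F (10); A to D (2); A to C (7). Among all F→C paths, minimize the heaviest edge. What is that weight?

A few of the F→C routes:
F-D-G-A-C: max(3, 4, 6, 7) = 7
F-D-C: max(3, 10) = 10
F-E-C: max(3, 3) = 3
F-G-A-C: max(10, 6, 7) = 10
F-D-A-C: max(3, 2, 7) = 7
F-B-C: max(10, 10) = 10
Smallest bottleneck: 3.

3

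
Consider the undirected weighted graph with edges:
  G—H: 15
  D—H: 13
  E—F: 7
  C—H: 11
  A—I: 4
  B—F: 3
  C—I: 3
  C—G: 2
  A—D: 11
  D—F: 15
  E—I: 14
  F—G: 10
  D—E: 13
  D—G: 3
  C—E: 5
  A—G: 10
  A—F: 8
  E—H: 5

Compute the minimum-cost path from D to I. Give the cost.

8

Some routes from D to I:
D→A→I: 11 + 4 = 15
D→G→C→I: 3 + 2 + 3 = 8
D→G→C→E→I: 3 + 2 + 5 + 14 = 24
D→G→A→I: 3 + 10 + 4 = 17
D→E→C→I: 13 + 5 + 3 = 21
The minimum is 8.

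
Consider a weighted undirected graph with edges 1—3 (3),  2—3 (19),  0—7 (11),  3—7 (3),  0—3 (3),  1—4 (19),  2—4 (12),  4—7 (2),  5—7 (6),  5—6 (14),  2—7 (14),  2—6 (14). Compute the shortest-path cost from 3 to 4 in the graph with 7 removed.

22

Routes from 3 to 4 avoiding 7:
3→1→4: 3 + 19 = 22
3→2→4: 19 + 12 = 31
The minimum is 22.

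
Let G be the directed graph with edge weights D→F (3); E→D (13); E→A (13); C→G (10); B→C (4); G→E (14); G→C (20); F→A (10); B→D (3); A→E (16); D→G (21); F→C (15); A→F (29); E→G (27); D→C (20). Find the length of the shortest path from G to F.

30

Routes from G to F:
G - E - D - F: 14 + 13 + 3 = 30
G - E - A - F: 14 + 13 + 29 = 56
Best route has total 30.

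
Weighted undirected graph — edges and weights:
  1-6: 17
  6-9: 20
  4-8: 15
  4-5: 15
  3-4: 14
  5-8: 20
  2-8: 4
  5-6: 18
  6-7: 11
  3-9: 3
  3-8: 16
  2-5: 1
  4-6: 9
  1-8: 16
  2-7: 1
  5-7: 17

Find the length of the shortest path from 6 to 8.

16

Comparing a few candidate routes:
6 - 7 - 5 - 2 - 8: 11 + 17 + 1 + 4 = 33
6 - 4 - 8: 9 + 15 = 24
6 - 5 - 2 - 8: 18 + 1 + 4 = 23
6 - 4 - 5 - 2 - 8: 9 + 15 + 1 + 4 = 29
6 - 7 - 2 - 8: 11 + 1 + 4 = 16
6 - 1 - 8: 17 + 16 = 33
Best route has total 16.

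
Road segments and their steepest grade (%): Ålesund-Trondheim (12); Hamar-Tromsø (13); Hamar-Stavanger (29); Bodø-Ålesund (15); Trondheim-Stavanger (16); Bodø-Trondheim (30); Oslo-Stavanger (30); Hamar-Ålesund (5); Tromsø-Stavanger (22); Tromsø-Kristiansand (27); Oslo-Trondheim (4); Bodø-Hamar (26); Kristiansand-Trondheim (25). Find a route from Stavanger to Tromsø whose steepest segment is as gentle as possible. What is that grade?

16

A few of the Stavanger→Tromsø routes:
Stavanger-Hamar-Bodø-Ålesund-Trondheim-Kristiansand-Tromsø: max(29, 26, 15, 12, 25, 27) = 29
Stavanger-Trondheim-Ålesund-Bodø-Hamar-Tromsø: max(16, 12, 15, 26, 13) = 26
Stavanger-Trondheim-Ålesund-Hamar-Tromsø: max(16, 12, 5, 13) = 16
Stavanger-Trondheim-Kristiansand-Tromsø: max(16, 25, 27) = 27
Stavanger-Tromsø: max(22) = 22
Stavanger-Hamar-Ålesund-Trondheim-Kristiansand-Tromsø: max(29, 5, 12, 25, 27) = 29
Smallest bottleneck: 16%.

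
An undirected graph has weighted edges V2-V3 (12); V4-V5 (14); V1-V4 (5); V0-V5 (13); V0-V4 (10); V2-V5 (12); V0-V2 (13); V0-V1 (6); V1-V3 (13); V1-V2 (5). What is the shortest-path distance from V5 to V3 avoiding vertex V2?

Routes from V5 to V3 avoiding V2:
V5 -> V0 -> V4 -> V1 -> V3: 13 + 10 + 5 + 13 = 41
V5 -> V4 -> V1 -> V3: 14 + 5 + 13 = 32
V5 -> V4 -> V0 -> V1 -> V3: 14 + 10 + 6 + 13 = 43
V5 -> V0 -> V1 -> V3: 13 + 6 + 13 = 32
Best route has total 32.

32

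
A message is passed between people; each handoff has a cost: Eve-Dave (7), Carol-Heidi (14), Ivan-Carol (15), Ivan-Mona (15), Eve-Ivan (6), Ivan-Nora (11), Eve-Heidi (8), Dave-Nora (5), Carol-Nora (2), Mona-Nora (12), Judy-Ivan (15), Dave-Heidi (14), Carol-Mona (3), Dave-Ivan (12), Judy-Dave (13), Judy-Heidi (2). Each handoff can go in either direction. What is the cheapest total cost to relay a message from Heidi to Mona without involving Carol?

29

Comparing a few candidate routes:
Heidi → Eve → Ivan → Mona: 8 + 6 + 15 = 29
Heidi → Judy → Dave → Nora → Mona: 2 + 13 + 5 + 12 = 32
Heidi → Eve → Dave → Nora → Mona: 8 + 7 + 5 + 12 = 32
Heidi → Judy → Ivan → Mona: 2 + 15 + 15 = 32
Heidi → Dave → Nora → Mona: 14 + 5 + 12 = 31
Best route has total 29.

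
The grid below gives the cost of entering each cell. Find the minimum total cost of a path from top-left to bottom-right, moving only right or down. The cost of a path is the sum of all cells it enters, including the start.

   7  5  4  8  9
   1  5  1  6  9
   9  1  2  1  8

Cheapest: r0c0→r1c0→r1c1→r1c2→r2c2→r2c3→r2c4
  7 + 1 + 5 + 1 + 2 + 1 + 8 = 25
(Top row then right column would cost 50.)

25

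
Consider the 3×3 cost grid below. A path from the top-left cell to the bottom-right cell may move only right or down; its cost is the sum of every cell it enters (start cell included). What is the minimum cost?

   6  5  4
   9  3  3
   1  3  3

20

Best path: [0,0] -> [0,1] -> [1,1] -> [1,2] -> [2,2]
Cost: 6 + 5 + 3 + 3 + 3 = 20
(Top row then right column would cost 21.)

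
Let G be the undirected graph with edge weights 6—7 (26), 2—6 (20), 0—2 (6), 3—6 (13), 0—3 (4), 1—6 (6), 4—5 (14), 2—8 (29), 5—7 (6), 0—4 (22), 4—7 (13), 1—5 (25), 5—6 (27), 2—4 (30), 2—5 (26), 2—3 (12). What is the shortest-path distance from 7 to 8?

Checking several routes:
7 → 6 → 2 → 8: 26 + 20 + 29 = 75
7 → 5 → 4 → 0 → 2 → 8: 6 + 14 + 22 + 6 + 29 = 77
7 → 5 → 2 → 8: 6 + 26 + 29 = 61
7 → 4 → 2 → 8: 13 + 30 + 29 = 72
7 → 4 → 0 → 2 → 8: 13 + 22 + 6 + 29 = 70
Shortest: 61.

61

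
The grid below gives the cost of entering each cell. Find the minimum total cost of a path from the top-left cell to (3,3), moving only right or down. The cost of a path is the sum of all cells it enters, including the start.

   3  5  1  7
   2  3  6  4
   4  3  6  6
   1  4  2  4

20

Best path: r0c0 → r1c0 → r2c0 → r3c0 → r3c1 → r3c2 → r3c3
Cost: 3 + 2 + 4 + 1 + 4 + 2 + 4 = 20
(Top row then right column would cost 30.)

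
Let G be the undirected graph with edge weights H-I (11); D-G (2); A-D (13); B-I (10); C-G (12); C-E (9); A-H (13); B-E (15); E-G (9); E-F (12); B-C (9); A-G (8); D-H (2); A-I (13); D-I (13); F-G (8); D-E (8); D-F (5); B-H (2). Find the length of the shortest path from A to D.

10

Some routes from A to D:
A - G - F - D: 8 + 8 + 5 = 21
A - G - D: 8 + 2 = 10
A - G - E - D: 8 + 9 + 8 = 25
A - H - D: 13 + 2 = 15
A - D: 13
Shortest: 10.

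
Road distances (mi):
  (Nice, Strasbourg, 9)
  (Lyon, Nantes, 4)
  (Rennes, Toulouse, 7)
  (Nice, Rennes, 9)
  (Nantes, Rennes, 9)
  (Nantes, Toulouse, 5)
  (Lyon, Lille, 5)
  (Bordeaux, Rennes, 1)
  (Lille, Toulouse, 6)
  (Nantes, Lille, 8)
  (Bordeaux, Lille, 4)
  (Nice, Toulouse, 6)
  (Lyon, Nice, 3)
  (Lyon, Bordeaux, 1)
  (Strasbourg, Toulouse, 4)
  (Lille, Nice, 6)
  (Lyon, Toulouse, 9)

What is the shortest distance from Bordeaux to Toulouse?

Checking several routes:
Bordeaux -> Rennes -> Toulouse: 1 + 7 = 8
Bordeaux -> Lyon -> Nantes -> Toulouse: 1 + 4 + 5 = 10
Bordeaux -> Lille -> Toulouse: 4 + 6 = 10
Bordeaux -> Lyon -> Nice -> Toulouse: 1 + 3 + 6 = 10
The minimum is 8 mi.

8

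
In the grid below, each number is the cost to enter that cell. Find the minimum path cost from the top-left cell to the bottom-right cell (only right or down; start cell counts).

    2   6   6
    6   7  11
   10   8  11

Cheapest: (0,0) (0,1) (1,1) (2,1) (2,2)
  2 + 6 + 7 + 8 + 11 = 34

34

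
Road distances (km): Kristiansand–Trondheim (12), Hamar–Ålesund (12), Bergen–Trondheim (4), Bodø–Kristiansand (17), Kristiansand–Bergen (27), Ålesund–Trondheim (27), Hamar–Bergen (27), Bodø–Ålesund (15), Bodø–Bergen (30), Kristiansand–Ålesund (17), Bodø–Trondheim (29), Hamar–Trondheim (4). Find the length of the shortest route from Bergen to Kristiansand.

A few of the Bergen→Kristiansand routes:
Bergen - Hamar - Trondheim - Kristiansand: 27 + 4 + 12 = 43
Bergen - Trondheim - Hamar - Ålesund - Kristiansand: 4 + 4 + 12 + 17 = 37
Bergen - Bodø - Kristiansand: 30 + 17 = 47
Bergen - Kristiansand: 27
Bergen - Trondheim - Kristiansand: 4 + 12 = 16
Shortest: 16 km.

16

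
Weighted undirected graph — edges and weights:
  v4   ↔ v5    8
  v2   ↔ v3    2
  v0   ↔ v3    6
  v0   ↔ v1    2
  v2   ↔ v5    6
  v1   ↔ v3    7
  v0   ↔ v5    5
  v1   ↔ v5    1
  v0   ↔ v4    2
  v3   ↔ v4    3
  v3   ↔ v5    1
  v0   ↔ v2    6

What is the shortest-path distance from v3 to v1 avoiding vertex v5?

7

Routes from v3 to v1 avoiding v5:
v3 → v4 → v0 → v1: 3 + 2 + 2 = 7
v3 → v0 → v1: 6 + 2 = 8
v3 → v1: 7
v3 → v2 → v0 → v1: 2 + 6 + 2 = 10
Shortest: 7.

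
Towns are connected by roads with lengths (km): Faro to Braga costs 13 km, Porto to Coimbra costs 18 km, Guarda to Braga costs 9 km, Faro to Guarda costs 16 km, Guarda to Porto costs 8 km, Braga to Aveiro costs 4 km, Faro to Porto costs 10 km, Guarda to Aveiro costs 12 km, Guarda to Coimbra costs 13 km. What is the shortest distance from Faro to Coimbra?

Checking several routes:
Faro → Braga → Guarda → Coimbra: 13 + 9 + 13 = 35
Faro → Porto → Guarda → Coimbra: 10 + 8 + 13 = 31
Faro → Porto → Coimbra: 10 + 18 = 28
Faro → Guarda → Coimbra: 16 + 13 = 29
Best route has total 28 km.

28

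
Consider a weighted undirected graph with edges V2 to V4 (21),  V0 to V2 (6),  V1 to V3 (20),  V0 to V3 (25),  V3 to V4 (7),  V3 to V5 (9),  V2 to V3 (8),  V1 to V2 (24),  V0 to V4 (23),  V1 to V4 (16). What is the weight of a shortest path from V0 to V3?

14

Checking several routes:
V0→V2→V3: 6 + 8 = 14
V0→V4→V2→V3: 23 + 21 + 8 = 52
V0→V3: 25
V0→V2→V4→V3: 6 + 21 + 7 = 34
V0→V4→V3: 23 + 7 = 30
V0→V2→V1→V3: 6 + 24 + 20 = 50
Best route has total 14.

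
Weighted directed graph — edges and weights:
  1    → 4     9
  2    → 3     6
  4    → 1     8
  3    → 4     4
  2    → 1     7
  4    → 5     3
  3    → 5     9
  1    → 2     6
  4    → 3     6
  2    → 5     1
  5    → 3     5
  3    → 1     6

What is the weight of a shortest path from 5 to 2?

17

Paths from 5 to 2:
5→3→4→1→2: 5 + 4 + 8 + 6 = 23
5→3→1→2: 5 + 6 + 6 = 17
The minimum is 17.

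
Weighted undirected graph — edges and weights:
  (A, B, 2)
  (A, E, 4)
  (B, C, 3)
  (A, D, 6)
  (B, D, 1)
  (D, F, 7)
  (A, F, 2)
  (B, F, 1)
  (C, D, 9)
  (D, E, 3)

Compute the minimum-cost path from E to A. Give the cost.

Comparing a few candidate routes:
E → D → B → F → A: 3 + 1 + 1 + 2 = 7
E → D → B → A: 3 + 1 + 2 = 6
E → A: 4
E → D → A: 3 + 6 = 9
Best route has total 4.

4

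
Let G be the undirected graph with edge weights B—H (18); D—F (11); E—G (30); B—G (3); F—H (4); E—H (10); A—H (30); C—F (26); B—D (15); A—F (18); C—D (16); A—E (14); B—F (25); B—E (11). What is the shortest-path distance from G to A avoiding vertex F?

28

A few of the G→A routes:
G-E-H-A: 30 + 10 + 30 = 70
G-B-H-E-A: 3 + 18 + 10 + 14 = 45
G-B-E-A: 3 + 11 + 14 = 28
G-E-A: 30 + 14 = 44
G-B-E-H-A: 3 + 11 + 10 + 30 = 54
G-B-H-A: 3 + 18 + 30 = 51
Best route has total 28.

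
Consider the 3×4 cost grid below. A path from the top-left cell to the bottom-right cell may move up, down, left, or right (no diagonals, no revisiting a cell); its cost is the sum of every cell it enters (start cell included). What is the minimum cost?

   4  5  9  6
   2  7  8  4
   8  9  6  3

28

Path [0,0] -> [1,0] -> [1,1] -> [1,2] -> [1,3] -> [2,3]: 4 + 2 + 7 + 8 + 4 + 3 = 28.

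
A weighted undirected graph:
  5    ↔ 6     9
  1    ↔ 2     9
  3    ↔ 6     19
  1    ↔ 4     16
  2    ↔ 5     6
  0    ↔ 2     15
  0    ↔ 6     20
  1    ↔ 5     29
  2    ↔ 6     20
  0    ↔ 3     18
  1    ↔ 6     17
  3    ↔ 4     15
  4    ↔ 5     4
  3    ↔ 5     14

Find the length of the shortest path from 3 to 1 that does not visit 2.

Comparing a few candidate routes:
3→5→1: 14 + 29 = 43
3→4→1: 15 + 16 = 31
3→6→1: 19 + 17 = 36
3→5→6→1: 14 + 9 + 17 = 40
3→5→4→1: 14 + 4 + 16 = 34
Shortest: 31.

31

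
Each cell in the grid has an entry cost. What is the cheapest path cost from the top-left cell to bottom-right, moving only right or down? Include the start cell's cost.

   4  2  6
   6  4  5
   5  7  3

One optimal route is [0,0] [0,1] [1,1] [1,2] [2,2].
Its cost is 4 + 2 + 4 + 5 + 3 = 18.

18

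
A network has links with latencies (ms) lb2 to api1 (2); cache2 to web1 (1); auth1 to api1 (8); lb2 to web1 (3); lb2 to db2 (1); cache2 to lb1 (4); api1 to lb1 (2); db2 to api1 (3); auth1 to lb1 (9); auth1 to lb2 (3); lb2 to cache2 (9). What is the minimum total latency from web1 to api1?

Some routes from web1 to api1:
web1-lb2-db2-api1: 3 + 1 + 3 = 7
web1-lb2-api1: 3 + 2 = 5
web1-cache2-lb2-api1: 1 + 9 + 2 = 12
web1-cache2-lb1-api1: 1 + 4 + 2 = 7
Best route has total 5 ms.

5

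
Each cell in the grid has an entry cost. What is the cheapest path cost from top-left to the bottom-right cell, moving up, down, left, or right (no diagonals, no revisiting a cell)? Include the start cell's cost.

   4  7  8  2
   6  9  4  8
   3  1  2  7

Best path: r0c0 r1c0 r2c0 r2c1 r2c2 r2c3
Cost: 4 + 6 + 3 + 1 + 2 + 7 = 23

23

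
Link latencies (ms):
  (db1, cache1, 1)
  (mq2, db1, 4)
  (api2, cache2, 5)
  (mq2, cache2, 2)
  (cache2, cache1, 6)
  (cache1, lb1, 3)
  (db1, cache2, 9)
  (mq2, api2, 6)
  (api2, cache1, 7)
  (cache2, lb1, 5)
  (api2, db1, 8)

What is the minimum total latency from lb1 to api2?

Some routes from lb1 to api2:
lb1 -> cache1 -> db1 -> api2: 3 + 1 + 8 = 12
lb1 -> cache2 -> api2: 5 + 5 = 10
lb1 -> cache1 -> api2: 3 + 7 = 10
The minimum is 10 ms.

10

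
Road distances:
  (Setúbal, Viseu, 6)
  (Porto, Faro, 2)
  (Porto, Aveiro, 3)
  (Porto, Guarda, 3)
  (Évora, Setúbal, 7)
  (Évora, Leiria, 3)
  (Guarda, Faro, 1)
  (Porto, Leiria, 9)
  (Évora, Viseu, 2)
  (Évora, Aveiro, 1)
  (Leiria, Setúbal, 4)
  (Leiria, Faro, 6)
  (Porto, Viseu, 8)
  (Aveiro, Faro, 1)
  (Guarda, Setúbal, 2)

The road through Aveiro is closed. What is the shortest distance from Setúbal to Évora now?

Comparing a few candidate routes:
Setúbal-Leiria-Évora: 4 + 3 = 7
Setúbal-Guarda-Faro-Leiria-Évora: 2 + 1 + 6 + 3 = 12
Setúbal-Guarda-Porto-Viseu-Évora: 2 + 3 + 8 + 2 = 15
Setúbal-Viseu-Évora: 6 + 2 = 8
Setúbal-Évora: 7
Setúbal-Guarda-Faro-Porto-Viseu-Évora: 2 + 1 + 2 + 8 + 2 = 15
Shortest: 7.

7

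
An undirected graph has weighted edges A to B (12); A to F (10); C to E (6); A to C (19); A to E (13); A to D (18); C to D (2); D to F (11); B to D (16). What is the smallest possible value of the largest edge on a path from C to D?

2

Checking several routes:
C→E→A→D: max(6, 13, 18) = 18
C→E→A→B→D: max(6, 13, 12, 16) = 16
C→D: max(2) = 2
C→E→A→F→D: max(6, 13, 10, 11) = 13
The minimum achievable maximum is 2.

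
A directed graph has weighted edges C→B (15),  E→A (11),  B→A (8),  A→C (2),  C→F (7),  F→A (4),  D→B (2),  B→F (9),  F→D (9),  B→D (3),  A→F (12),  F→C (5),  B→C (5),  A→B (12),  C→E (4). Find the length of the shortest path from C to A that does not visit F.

Paths from C to A avoiding F:
C -> B -> A: 15 + 8 = 23
C -> E -> A: 4 + 11 = 15
The minimum is 15.

15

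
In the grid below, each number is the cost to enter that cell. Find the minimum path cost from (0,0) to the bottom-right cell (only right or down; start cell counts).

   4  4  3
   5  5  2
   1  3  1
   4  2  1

Path [0,0] → [0,1] → [0,2] → [1,2] → [2,2] → [3,2]: 4 + 4 + 3 + 2 + 1 + 1 = 15.

15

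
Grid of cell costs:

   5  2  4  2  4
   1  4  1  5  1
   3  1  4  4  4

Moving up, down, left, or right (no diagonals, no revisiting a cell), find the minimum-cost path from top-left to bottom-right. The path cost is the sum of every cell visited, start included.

Path r0c0 → r1c0 → r1c1 → r1c2 → r1c3 → r1c4 → r2c4: 5 + 1 + 4 + 1 + 5 + 1 + 4 = 21.

21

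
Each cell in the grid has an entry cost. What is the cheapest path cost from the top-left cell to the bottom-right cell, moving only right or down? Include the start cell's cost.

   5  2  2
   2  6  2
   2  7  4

One optimal route is [0,0] [0,1] [0,2] [1,2] [2,2].
Its cost is 5 + 2 + 2 + 2 + 4 = 15.

15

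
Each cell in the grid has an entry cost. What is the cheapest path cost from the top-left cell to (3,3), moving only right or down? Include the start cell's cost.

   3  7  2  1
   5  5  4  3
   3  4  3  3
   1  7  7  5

Take r0c0 -> r0c1 -> r0c2 -> r0c3 -> r1c3 -> r2c3 -> r3c3 for a total of 3 + 7 + 2 + 1 + 3 + 3 + 5 = 24.

24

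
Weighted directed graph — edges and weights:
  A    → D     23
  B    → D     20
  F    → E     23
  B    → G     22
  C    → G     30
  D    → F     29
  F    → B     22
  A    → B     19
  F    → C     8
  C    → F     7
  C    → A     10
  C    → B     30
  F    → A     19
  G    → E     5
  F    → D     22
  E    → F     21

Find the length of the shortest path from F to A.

18

Candidate routes:
F→A: 19
F→C→A: 8 + 10 = 18
Best route has total 18.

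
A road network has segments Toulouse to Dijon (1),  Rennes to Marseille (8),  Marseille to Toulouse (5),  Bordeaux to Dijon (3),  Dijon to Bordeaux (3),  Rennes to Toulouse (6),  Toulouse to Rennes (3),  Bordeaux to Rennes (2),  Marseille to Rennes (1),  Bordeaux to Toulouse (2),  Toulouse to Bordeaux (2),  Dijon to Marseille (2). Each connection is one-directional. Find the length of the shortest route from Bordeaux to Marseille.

Comparing a few candidate routes:
Bordeaux → Rennes → Marseille: 2 + 8 = 10
Bordeaux → Toulouse → Dijon → Marseille: 2 + 1 + 2 = 5
Bordeaux → Rennes → Toulouse → Dijon → Marseille: 2 + 6 + 1 + 2 = 11
Bordeaux → Dijon → Marseille: 3 + 2 = 5
Best route has total 5 km.

5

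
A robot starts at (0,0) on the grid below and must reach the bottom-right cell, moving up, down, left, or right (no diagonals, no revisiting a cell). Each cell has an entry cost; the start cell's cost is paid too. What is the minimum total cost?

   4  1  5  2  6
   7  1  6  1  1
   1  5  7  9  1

15

Cheapest: [0,0] → [0,1] → [0,2] → [0,3] → [1,3] → [1,4] → [2,4]
  4 + 1 + 5 + 2 + 1 + 1 + 1 = 15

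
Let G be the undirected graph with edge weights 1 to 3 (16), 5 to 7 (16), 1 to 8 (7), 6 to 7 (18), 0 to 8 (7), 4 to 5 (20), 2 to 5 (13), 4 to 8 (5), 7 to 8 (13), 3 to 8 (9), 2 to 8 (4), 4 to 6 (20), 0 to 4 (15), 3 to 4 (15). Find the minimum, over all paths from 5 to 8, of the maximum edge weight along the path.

Checking several routes:
5 → 2 → 8: max(13, 4) = 13
5 → 7 → 8: max(16, 13) = 16
5 → 4 → 3 → 1 → 8: max(20, 15, 16, 7) = 20
5 → 4 → 3 → 8: max(20, 15, 9) = 20
Best route has worst link 13.

13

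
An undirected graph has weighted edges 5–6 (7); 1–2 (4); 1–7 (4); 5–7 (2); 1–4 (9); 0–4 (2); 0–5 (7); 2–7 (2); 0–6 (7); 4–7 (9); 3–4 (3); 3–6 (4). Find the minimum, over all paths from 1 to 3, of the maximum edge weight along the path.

7

Checking several routes:
1→7→5→0→6→3: max(4, 2, 7, 7, 4) = 7
1→2→7→5→6→0→4→3: max(4, 2, 2, 7, 7, 2, 3) = 7
1→2→7→5→0→4→3: max(4, 2, 2, 7, 2, 3) = 7
1→2→7→5→0→6→3: max(4, 2, 2, 7, 7, 4) = 7
1→2→7→5→6→3: max(4, 2, 2, 7, 4) = 7
The minimum achievable maximum is 7.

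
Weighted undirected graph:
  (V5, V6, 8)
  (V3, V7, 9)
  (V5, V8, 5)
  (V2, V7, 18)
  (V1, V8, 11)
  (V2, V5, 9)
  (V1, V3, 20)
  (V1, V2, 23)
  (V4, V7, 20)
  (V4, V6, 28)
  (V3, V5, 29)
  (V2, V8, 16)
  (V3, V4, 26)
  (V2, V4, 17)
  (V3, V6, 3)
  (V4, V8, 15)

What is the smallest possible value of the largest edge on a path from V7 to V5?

9

A few of the V7→V5 routes:
V7 → V2 → V8 → V5: max(18, 16, 5) = 18
V7 → V3 → V6 → V5: max(9, 3, 8) = 9
V7 → V2 → V4 → V8 → V5: max(18, 17, 15, 5) = 18
Smallest bottleneck: 9.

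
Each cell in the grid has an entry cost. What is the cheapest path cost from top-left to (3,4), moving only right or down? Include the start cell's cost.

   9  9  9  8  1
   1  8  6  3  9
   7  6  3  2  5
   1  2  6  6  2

34

Best path: r0c0 r1c0 r2c0 r3c0 r3c1 r3c2 r3c3 r3c4
Cost: 9 + 1 + 7 + 1 + 2 + 6 + 6 + 2 = 34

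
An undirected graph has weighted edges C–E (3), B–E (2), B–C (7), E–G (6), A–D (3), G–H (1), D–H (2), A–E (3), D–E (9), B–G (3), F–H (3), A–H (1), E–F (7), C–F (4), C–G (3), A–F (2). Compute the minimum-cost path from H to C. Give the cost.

Some routes from H to C:
H→A→E→C: 1 + 3 + 3 = 7
H→G→E→C: 1 + 6 + 3 = 10
H→G→C: 1 + 3 = 4
H→A→F→C: 1 + 2 + 4 = 7
H→G→B→E→C: 1 + 3 + 2 + 3 = 9
H→F→C: 3 + 4 = 7
Shortest: 4.

4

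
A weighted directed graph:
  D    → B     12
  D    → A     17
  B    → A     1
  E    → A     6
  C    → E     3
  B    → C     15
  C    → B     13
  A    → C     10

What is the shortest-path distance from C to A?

Paths from C to A:
C -> E -> A: 3 + 6 = 9
C -> B -> A: 13 + 1 = 14
The minimum is 9.

9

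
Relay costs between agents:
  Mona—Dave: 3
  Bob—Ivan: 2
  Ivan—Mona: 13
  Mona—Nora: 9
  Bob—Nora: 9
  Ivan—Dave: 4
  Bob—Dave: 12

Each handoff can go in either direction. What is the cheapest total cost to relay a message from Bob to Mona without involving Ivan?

15

Routes from Bob to Mona avoiding Ivan:
Bob→Nora→Mona: 9 + 9 = 18
Bob→Dave→Mona: 12 + 3 = 15
Best route has total 15.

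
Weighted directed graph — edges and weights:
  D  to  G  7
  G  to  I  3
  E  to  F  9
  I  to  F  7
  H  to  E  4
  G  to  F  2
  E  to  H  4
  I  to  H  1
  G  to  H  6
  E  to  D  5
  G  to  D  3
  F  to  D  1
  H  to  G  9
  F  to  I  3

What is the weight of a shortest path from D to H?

11

Candidate routes:
D -> G -> F -> I -> H: 7 + 2 + 3 + 1 = 13
D -> G -> I -> H: 7 + 3 + 1 = 11
D -> G -> H: 7 + 6 = 13
Shortest: 11.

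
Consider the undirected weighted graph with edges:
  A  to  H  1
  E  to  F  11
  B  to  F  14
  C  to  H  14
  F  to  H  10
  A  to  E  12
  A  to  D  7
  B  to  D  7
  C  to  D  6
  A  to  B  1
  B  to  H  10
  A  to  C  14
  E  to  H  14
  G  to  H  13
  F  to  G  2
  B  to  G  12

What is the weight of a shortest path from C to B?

13

A few of the C→B routes:
C→A→B: 14 + 1 = 15
C→D→B: 6 + 7 = 13
C→D→A→B: 6 + 7 + 1 = 14
C→H→A→B: 14 + 1 + 1 = 16
The minimum is 13.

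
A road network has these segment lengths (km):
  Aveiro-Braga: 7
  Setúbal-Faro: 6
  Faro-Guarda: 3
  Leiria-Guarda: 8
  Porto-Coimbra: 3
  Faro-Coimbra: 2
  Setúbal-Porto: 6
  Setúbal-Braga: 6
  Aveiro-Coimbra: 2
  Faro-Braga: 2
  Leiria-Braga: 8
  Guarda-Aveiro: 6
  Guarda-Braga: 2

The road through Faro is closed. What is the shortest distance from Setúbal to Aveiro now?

11

Candidate routes:
Setúbal -> Porto -> Coimbra -> Aveiro: 6 + 3 + 2 = 11
Setúbal -> Braga -> Leiria -> Guarda -> Aveiro: 6 + 8 + 8 + 6 = 28
Setúbal -> Braga -> Guarda -> Aveiro: 6 + 2 + 6 = 14
Setúbal -> Braga -> Aveiro: 6 + 7 = 13
The minimum is 11 km.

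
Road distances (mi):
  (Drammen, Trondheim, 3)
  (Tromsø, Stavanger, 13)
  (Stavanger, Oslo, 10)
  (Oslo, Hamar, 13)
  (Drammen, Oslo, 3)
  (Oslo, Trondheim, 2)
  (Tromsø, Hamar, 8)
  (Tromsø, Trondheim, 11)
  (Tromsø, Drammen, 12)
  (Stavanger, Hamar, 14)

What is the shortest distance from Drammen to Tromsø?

Comparing a few candidate routes:
Drammen→Oslo→Trondheim→Tromsø: 3 + 2 + 11 = 16
Drammen→Trondheim→Oslo→Hamar→Tromsø: 3 + 2 + 13 + 8 = 26
Drammen→Trondheim→Tromsø: 3 + 11 = 14
Drammen→Oslo→Hamar→Tromsø: 3 + 13 + 8 = 24
Drammen→Tromsø: 12
Best route has total 12 mi.

12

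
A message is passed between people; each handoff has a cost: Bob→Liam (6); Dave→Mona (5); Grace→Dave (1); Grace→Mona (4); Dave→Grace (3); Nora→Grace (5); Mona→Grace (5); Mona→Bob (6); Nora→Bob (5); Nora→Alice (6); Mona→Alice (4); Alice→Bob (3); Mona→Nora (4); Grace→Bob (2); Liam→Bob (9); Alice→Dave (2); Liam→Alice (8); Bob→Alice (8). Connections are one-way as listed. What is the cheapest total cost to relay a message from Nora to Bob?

5

Comparing a few candidate routes:
Nora - Alice - Bob: 6 + 3 = 9
Nora - Grace - Bob: 5 + 2 = 7
Nora - Bob: 5
Nora - Grace - Mona - Bob: 5 + 4 + 6 = 15
Nora - Alice - Dave - Grace - Bob: 6 + 2 + 3 + 2 = 13
Nora - Grace - Mona - Alice - Bob: 5 + 4 + 4 + 3 = 16
Shortest: 5.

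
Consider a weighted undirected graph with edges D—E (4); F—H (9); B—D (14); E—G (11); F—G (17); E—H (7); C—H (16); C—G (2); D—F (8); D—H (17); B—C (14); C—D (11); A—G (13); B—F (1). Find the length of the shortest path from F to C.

A few of the F→C routes:
F -> B -> C: 1 + 14 = 15
F -> D -> C: 8 + 11 = 19
F -> G -> C: 17 + 2 = 19
The minimum is 15.

15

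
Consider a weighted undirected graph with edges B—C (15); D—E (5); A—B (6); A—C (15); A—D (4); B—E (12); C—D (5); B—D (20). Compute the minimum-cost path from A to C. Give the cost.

9

A few of the A→C routes:
A-D-C: 4 + 5 = 9
A-B-C: 6 + 15 = 21
A-C: 15
A-B-E-D-C: 6 + 12 + 5 + 5 = 28
The minimum is 9.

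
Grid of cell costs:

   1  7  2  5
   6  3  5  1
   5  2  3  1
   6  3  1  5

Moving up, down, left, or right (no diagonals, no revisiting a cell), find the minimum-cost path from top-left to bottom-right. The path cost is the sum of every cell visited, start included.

21

Best path: r0c0 r1c0 r1c1 r2c1 r2c2 r2c3 r3c3
Cost: 1 + 6 + 3 + 2 + 3 + 1 + 5 = 21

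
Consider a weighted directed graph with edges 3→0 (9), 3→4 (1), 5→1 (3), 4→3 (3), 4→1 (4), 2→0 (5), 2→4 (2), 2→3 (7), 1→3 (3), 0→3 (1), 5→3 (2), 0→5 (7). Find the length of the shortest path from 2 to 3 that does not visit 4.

6

Routes from 2 to 3 avoiding 4:
2 -> 3: 7
2 -> 0 -> 5 -> 1 -> 3: 5 + 7 + 3 + 3 = 18
2 -> 0 -> 3: 5 + 1 = 6
2 -> 0 -> 5 -> 3: 5 + 7 + 2 = 14
Best route has total 6.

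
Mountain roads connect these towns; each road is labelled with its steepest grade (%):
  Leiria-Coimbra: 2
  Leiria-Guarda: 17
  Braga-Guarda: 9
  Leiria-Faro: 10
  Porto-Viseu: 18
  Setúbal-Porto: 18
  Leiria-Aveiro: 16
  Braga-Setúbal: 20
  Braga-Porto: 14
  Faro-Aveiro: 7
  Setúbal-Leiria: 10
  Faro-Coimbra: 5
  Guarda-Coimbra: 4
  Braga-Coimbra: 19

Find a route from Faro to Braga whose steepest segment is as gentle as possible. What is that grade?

9

Checking several routes:
Faro -> Leiria -> Guarda -> Braga: max(10, 17, 9) = 17
Faro -> Leiria -> Coimbra -> Guarda -> Braga: max(10, 2, 4, 9) = 10
Faro -> Coimbra -> Guarda -> Braga: max(5, 4, 9) = 9
Faro -> Aveiro -> Leiria -> Coimbra -> Guarda -> Braga: max(7, 16, 2, 4, 9) = 16
The minimum achievable maximum is 9%.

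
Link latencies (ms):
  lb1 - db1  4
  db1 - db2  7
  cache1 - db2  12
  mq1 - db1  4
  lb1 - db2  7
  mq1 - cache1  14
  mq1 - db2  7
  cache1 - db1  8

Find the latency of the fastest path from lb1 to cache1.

12

Comparing a few candidate routes:
lb1-db1-cache1: 4 + 8 = 12
lb1-db1-mq1-cache1: 4 + 4 + 14 = 22
lb1-db2-cache1: 7 + 12 = 19
lb1-db2-db1-cache1: 7 + 7 + 8 = 22
Shortest: 12 ms.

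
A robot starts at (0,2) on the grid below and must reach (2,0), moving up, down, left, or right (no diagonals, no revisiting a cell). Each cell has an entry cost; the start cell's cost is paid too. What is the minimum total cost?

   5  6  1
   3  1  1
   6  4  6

12

Path r0c2 r1c2 r1c1 r1c0 r2c0: 1 + 1 + 1 + 3 + 6 = 12.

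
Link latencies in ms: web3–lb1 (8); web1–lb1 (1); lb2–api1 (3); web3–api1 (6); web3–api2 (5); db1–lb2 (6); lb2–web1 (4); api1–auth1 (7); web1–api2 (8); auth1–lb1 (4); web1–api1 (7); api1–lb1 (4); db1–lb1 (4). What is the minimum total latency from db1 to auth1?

Checking several routes:
db1-lb1-api1-auth1: 4 + 4 + 7 = 15
db1-lb2-web1-lb1-auth1: 6 + 4 + 1 + 4 = 15
db1-lb2-api1-auth1: 6 + 3 + 7 = 16
db1-lb1-auth1: 4 + 4 = 8
Best route has total 8 ms.

8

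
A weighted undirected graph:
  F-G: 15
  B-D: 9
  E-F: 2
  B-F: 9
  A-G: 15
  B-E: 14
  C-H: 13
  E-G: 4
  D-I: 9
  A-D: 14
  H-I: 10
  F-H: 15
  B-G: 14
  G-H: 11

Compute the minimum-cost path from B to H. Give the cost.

Some routes from B to H:
B→F→H: 9 + 15 = 24
B→D→I→H: 9 + 9 + 10 = 28
B→G→H: 14 + 11 = 25
B→F→E→G→H: 9 + 2 + 4 + 11 = 26
The minimum is 24.

24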